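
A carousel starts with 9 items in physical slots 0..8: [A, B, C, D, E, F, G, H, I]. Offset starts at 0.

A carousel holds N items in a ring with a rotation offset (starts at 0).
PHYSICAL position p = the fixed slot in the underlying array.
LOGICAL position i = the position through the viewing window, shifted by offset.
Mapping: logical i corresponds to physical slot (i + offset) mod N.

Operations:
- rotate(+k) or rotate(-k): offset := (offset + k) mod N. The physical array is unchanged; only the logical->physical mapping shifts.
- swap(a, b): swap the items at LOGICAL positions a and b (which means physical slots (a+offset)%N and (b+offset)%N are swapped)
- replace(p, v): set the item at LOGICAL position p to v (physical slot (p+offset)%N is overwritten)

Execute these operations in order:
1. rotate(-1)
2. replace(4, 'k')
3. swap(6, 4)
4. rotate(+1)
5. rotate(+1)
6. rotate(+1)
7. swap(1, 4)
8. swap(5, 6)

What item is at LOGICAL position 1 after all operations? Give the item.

After op 1 (rotate(-1)): offset=8, physical=[A,B,C,D,E,F,G,H,I], logical=[I,A,B,C,D,E,F,G,H]
After op 2 (replace(4, 'k')): offset=8, physical=[A,B,C,k,E,F,G,H,I], logical=[I,A,B,C,k,E,F,G,H]
After op 3 (swap(6, 4)): offset=8, physical=[A,B,C,F,E,k,G,H,I], logical=[I,A,B,C,F,E,k,G,H]
After op 4 (rotate(+1)): offset=0, physical=[A,B,C,F,E,k,G,H,I], logical=[A,B,C,F,E,k,G,H,I]
After op 5 (rotate(+1)): offset=1, physical=[A,B,C,F,E,k,G,H,I], logical=[B,C,F,E,k,G,H,I,A]
After op 6 (rotate(+1)): offset=2, physical=[A,B,C,F,E,k,G,H,I], logical=[C,F,E,k,G,H,I,A,B]
After op 7 (swap(1, 4)): offset=2, physical=[A,B,C,G,E,k,F,H,I], logical=[C,G,E,k,F,H,I,A,B]
After op 8 (swap(5, 6)): offset=2, physical=[A,B,C,G,E,k,F,I,H], logical=[C,G,E,k,F,I,H,A,B]

Answer: G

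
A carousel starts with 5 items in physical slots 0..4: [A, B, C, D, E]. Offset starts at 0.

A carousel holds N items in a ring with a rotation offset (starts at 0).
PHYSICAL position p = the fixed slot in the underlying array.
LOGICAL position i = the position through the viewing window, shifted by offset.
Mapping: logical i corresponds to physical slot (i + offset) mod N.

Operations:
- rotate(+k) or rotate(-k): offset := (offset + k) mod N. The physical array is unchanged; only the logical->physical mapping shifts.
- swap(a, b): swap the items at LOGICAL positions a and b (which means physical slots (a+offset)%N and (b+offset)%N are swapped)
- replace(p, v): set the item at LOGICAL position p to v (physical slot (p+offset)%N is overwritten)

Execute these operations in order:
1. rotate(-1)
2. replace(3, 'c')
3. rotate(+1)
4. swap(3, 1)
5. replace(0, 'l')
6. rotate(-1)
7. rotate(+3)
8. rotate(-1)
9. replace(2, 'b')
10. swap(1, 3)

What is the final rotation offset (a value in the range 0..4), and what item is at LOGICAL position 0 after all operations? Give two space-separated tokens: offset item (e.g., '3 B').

Answer: 1 D

Derivation:
After op 1 (rotate(-1)): offset=4, physical=[A,B,C,D,E], logical=[E,A,B,C,D]
After op 2 (replace(3, 'c')): offset=4, physical=[A,B,c,D,E], logical=[E,A,B,c,D]
After op 3 (rotate(+1)): offset=0, physical=[A,B,c,D,E], logical=[A,B,c,D,E]
After op 4 (swap(3, 1)): offset=0, physical=[A,D,c,B,E], logical=[A,D,c,B,E]
After op 5 (replace(0, 'l')): offset=0, physical=[l,D,c,B,E], logical=[l,D,c,B,E]
After op 6 (rotate(-1)): offset=4, physical=[l,D,c,B,E], logical=[E,l,D,c,B]
After op 7 (rotate(+3)): offset=2, physical=[l,D,c,B,E], logical=[c,B,E,l,D]
After op 8 (rotate(-1)): offset=1, physical=[l,D,c,B,E], logical=[D,c,B,E,l]
After op 9 (replace(2, 'b')): offset=1, physical=[l,D,c,b,E], logical=[D,c,b,E,l]
After op 10 (swap(1, 3)): offset=1, physical=[l,D,E,b,c], logical=[D,E,b,c,l]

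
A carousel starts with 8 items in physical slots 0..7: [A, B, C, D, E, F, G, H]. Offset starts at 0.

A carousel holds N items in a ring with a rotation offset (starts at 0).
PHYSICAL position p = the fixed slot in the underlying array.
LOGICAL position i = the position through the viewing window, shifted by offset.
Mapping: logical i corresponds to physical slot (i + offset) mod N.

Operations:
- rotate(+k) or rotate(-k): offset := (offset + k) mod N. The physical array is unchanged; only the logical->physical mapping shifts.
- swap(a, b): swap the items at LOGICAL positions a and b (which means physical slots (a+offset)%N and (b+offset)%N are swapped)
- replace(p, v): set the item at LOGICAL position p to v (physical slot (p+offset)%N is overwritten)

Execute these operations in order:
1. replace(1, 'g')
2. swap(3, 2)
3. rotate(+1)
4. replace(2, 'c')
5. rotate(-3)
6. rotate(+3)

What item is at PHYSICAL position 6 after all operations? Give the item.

After op 1 (replace(1, 'g')): offset=0, physical=[A,g,C,D,E,F,G,H], logical=[A,g,C,D,E,F,G,H]
After op 2 (swap(3, 2)): offset=0, physical=[A,g,D,C,E,F,G,H], logical=[A,g,D,C,E,F,G,H]
After op 3 (rotate(+1)): offset=1, physical=[A,g,D,C,E,F,G,H], logical=[g,D,C,E,F,G,H,A]
After op 4 (replace(2, 'c')): offset=1, physical=[A,g,D,c,E,F,G,H], logical=[g,D,c,E,F,G,H,A]
After op 5 (rotate(-3)): offset=6, physical=[A,g,D,c,E,F,G,H], logical=[G,H,A,g,D,c,E,F]
After op 6 (rotate(+3)): offset=1, physical=[A,g,D,c,E,F,G,H], logical=[g,D,c,E,F,G,H,A]

Answer: G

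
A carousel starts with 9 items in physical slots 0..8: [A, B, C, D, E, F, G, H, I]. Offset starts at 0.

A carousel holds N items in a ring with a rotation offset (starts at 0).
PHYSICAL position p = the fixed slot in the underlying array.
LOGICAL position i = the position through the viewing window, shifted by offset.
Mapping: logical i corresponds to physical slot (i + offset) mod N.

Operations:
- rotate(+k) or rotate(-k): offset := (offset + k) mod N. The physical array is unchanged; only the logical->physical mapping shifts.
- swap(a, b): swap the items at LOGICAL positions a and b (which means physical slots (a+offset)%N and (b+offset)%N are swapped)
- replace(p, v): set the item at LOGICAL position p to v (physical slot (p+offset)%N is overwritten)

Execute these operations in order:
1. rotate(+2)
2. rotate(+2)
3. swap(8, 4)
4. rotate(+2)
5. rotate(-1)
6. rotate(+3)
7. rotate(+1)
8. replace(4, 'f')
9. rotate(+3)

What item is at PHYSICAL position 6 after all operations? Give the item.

Answer: G

Derivation:
After op 1 (rotate(+2)): offset=2, physical=[A,B,C,D,E,F,G,H,I], logical=[C,D,E,F,G,H,I,A,B]
After op 2 (rotate(+2)): offset=4, physical=[A,B,C,D,E,F,G,H,I], logical=[E,F,G,H,I,A,B,C,D]
After op 3 (swap(8, 4)): offset=4, physical=[A,B,C,I,E,F,G,H,D], logical=[E,F,G,H,D,A,B,C,I]
After op 4 (rotate(+2)): offset=6, physical=[A,B,C,I,E,F,G,H,D], logical=[G,H,D,A,B,C,I,E,F]
After op 5 (rotate(-1)): offset=5, physical=[A,B,C,I,E,F,G,H,D], logical=[F,G,H,D,A,B,C,I,E]
After op 6 (rotate(+3)): offset=8, physical=[A,B,C,I,E,F,G,H,D], logical=[D,A,B,C,I,E,F,G,H]
After op 7 (rotate(+1)): offset=0, physical=[A,B,C,I,E,F,G,H,D], logical=[A,B,C,I,E,F,G,H,D]
After op 8 (replace(4, 'f')): offset=0, physical=[A,B,C,I,f,F,G,H,D], logical=[A,B,C,I,f,F,G,H,D]
After op 9 (rotate(+3)): offset=3, physical=[A,B,C,I,f,F,G,H,D], logical=[I,f,F,G,H,D,A,B,C]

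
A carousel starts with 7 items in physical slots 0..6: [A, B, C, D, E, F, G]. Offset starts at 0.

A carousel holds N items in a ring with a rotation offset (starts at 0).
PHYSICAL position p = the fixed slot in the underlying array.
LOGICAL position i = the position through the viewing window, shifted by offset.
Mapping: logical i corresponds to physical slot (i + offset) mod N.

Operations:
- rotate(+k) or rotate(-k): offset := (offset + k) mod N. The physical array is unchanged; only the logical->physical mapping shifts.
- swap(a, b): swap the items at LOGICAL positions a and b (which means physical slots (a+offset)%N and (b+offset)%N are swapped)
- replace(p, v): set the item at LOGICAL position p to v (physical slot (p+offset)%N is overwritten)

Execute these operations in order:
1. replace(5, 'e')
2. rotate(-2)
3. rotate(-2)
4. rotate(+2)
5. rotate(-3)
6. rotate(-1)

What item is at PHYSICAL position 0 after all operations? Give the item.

Answer: A

Derivation:
After op 1 (replace(5, 'e')): offset=0, physical=[A,B,C,D,E,e,G], logical=[A,B,C,D,E,e,G]
After op 2 (rotate(-2)): offset=5, physical=[A,B,C,D,E,e,G], logical=[e,G,A,B,C,D,E]
After op 3 (rotate(-2)): offset=3, physical=[A,B,C,D,E,e,G], logical=[D,E,e,G,A,B,C]
After op 4 (rotate(+2)): offset=5, physical=[A,B,C,D,E,e,G], logical=[e,G,A,B,C,D,E]
After op 5 (rotate(-3)): offset=2, physical=[A,B,C,D,E,e,G], logical=[C,D,E,e,G,A,B]
After op 6 (rotate(-1)): offset=1, physical=[A,B,C,D,E,e,G], logical=[B,C,D,E,e,G,A]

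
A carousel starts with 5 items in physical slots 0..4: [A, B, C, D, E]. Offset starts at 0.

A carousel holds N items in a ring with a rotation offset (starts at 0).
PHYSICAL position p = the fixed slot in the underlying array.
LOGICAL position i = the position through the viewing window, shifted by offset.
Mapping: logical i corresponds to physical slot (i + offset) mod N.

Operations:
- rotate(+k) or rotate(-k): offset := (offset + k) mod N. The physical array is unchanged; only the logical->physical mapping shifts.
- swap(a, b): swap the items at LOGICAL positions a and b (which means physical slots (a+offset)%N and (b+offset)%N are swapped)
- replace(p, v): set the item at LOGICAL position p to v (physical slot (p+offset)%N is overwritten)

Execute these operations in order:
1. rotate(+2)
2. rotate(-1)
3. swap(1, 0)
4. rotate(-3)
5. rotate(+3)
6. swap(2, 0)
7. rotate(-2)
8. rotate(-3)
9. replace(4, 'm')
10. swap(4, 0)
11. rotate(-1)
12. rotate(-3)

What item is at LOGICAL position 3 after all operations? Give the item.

Answer: D

Derivation:
After op 1 (rotate(+2)): offset=2, physical=[A,B,C,D,E], logical=[C,D,E,A,B]
After op 2 (rotate(-1)): offset=1, physical=[A,B,C,D,E], logical=[B,C,D,E,A]
After op 3 (swap(1, 0)): offset=1, physical=[A,C,B,D,E], logical=[C,B,D,E,A]
After op 4 (rotate(-3)): offset=3, physical=[A,C,B,D,E], logical=[D,E,A,C,B]
After op 5 (rotate(+3)): offset=1, physical=[A,C,B,D,E], logical=[C,B,D,E,A]
After op 6 (swap(2, 0)): offset=1, physical=[A,D,B,C,E], logical=[D,B,C,E,A]
After op 7 (rotate(-2)): offset=4, physical=[A,D,B,C,E], logical=[E,A,D,B,C]
After op 8 (rotate(-3)): offset=1, physical=[A,D,B,C,E], logical=[D,B,C,E,A]
After op 9 (replace(4, 'm')): offset=1, physical=[m,D,B,C,E], logical=[D,B,C,E,m]
After op 10 (swap(4, 0)): offset=1, physical=[D,m,B,C,E], logical=[m,B,C,E,D]
After op 11 (rotate(-1)): offset=0, physical=[D,m,B,C,E], logical=[D,m,B,C,E]
After op 12 (rotate(-3)): offset=2, physical=[D,m,B,C,E], logical=[B,C,E,D,m]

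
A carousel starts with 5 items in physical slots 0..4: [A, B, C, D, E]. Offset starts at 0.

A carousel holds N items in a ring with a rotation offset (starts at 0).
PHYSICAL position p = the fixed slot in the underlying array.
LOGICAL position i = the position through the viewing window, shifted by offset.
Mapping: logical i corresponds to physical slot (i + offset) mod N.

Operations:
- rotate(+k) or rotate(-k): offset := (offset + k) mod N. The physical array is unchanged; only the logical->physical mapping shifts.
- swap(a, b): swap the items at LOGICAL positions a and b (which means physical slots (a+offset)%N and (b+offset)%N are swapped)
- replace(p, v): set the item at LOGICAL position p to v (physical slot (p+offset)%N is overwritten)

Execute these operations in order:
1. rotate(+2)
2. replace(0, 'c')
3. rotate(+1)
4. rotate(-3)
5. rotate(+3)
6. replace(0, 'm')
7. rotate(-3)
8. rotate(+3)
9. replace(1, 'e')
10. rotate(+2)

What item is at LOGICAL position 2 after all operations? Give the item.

After op 1 (rotate(+2)): offset=2, physical=[A,B,C,D,E], logical=[C,D,E,A,B]
After op 2 (replace(0, 'c')): offset=2, physical=[A,B,c,D,E], logical=[c,D,E,A,B]
After op 3 (rotate(+1)): offset=3, physical=[A,B,c,D,E], logical=[D,E,A,B,c]
After op 4 (rotate(-3)): offset=0, physical=[A,B,c,D,E], logical=[A,B,c,D,E]
After op 5 (rotate(+3)): offset=3, physical=[A,B,c,D,E], logical=[D,E,A,B,c]
After op 6 (replace(0, 'm')): offset=3, physical=[A,B,c,m,E], logical=[m,E,A,B,c]
After op 7 (rotate(-3)): offset=0, physical=[A,B,c,m,E], logical=[A,B,c,m,E]
After op 8 (rotate(+3)): offset=3, physical=[A,B,c,m,E], logical=[m,E,A,B,c]
After op 9 (replace(1, 'e')): offset=3, physical=[A,B,c,m,e], logical=[m,e,A,B,c]
After op 10 (rotate(+2)): offset=0, physical=[A,B,c,m,e], logical=[A,B,c,m,e]

Answer: c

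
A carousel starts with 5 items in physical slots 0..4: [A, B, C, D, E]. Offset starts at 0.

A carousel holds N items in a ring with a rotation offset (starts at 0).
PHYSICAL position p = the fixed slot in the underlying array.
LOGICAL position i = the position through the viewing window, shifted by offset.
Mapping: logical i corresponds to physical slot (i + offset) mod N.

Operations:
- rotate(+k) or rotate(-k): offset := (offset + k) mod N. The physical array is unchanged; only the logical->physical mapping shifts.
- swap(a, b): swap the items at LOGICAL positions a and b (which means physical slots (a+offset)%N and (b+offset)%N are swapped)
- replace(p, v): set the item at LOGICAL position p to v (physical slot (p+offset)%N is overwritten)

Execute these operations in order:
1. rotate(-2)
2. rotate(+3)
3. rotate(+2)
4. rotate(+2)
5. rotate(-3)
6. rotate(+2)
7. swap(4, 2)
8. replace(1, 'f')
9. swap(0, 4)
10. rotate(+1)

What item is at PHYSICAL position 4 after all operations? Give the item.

Answer: B

Derivation:
After op 1 (rotate(-2)): offset=3, physical=[A,B,C,D,E], logical=[D,E,A,B,C]
After op 2 (rotate(+3)): offset=1, physical=[A,B,C,D,E], logical=[B,C,D,E,A]
After op 3 (rotate(+2)): offset=3, physical=[A,B,C,D,E], logical=[D,E,A,B,C]
After op 4 (rotate(+2)): offset=0, physical=[A,B,C,D,E], logical=[A,B,C,D,E]
After op 5 (rotate(-3)): offset=2, physical=[A,B,C,D,E], logical=[C,D,E,A,B]
After op 6 (rotate(+2)): offset=4, physical=[A,B,C,D,E], logical=[E,A,B,C,D]
After op 7 (swap(4, 2)): offset=4, physical=[A,D,C,B,E], logical=[E,A,D,C,B]
After op 8 (replace(1, 'f')): offset=4, physical=[f,D,C,B,E], logical=[E,f,D,C,B]
After op 9 (swap(0, 4)): offset=4, physical=[f,D,C,E,B], logical=[B,f,D,C,E]
After op 10 (rotate(+1)): offset=0, physical=[f,D,C,E,B], logical=[f,D,C,E,B]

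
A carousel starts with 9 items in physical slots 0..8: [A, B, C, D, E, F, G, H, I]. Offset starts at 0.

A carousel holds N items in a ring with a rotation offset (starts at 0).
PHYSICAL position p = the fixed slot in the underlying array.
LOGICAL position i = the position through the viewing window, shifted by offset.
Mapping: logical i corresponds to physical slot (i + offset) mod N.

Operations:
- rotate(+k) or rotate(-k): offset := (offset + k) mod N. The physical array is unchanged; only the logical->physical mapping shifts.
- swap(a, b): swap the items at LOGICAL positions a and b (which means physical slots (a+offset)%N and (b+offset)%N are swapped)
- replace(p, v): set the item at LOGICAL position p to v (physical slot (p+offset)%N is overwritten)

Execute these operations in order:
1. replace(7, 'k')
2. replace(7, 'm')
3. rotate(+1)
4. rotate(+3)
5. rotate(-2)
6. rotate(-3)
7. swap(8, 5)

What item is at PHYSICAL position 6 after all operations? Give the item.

After op 1 (replace(7, 'k')): offset=0, physical=[A,B,C,D,E,F,G,k,I], logical=[A,B,C,D,E,F,G,k,I]
After op 2 (replace(7, 'm')): offset=0, physical=[A,B,C,D,E,F,G,m,I], logical=[A,B,C,D,E,F,G,m,I]
After op 3 (rotate(+1)): offset=1, physical=[A,B,C,D,E,F,G,m,I], logical=[B,C,D,E,F,G,m,I,A]
After op 4 (rotate(+3)): offset=4, physical=[A,B,C,D,E,F,G,m,I], logical=[E,F,G,m,I,A,B,C,D]
After op 5 (rotate(-2)): offset=2, physical=[A,B,C,D,E,F,G,m,I], logical=[C,D,E,F,G,m,I,A,B]
After op 6 (rotate(-3)): offset=8, physical=[A,B,C,D,E,F,G,m,I], logical=[I,A,B,C,D,E,F,G,m]
After op 7 (swap(8, 5)): offset=8, physical=[A,B,C,D,m,F,G,E,I], logical=[I,A,B,C,D,m,F,G,E]

Answer: G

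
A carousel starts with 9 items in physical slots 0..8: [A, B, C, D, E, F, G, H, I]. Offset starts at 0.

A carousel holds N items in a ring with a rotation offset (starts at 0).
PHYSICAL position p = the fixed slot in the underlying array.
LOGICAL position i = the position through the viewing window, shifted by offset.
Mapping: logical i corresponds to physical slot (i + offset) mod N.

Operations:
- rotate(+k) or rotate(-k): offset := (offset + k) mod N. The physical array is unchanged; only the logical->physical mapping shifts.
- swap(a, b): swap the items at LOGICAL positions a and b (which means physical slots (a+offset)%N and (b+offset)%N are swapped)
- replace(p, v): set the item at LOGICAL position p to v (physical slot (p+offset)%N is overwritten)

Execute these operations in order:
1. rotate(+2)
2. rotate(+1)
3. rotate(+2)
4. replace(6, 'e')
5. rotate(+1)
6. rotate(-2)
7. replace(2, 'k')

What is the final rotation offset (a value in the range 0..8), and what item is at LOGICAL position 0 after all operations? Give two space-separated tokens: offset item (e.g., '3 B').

Answer: 4 E

Derivation:
After op 1 (rotate(+2)): offset=2, physical=[A,B,C,D,E,F,G,H,I], logical=[C,D,E,F,G,H,I,A,B]
After op 2 (rotate(+1)): offset=3, physical=[A,B,C,D,E,F,G,H,I], logical=[D,E,F,G,H,I,A,B,C]
After op 3 (rotate(+2)): offset=5, physical=[A,B,C,D,E,F,G,H,I], logical=[F,G,H,I,A,B,C,D,E]
After op 4 (replace(6, 'e')): offset=5, physical=[A,B,e,D,E,F,G,H,I], logical=[F,G,H,I,A,B,e,D,E]
After op 5 (rotate(+1)): offset=6, physical=[A,B,e,D,E,F,G,H,I], logical=[G,H,I,A,B,e,D,E,F]
After op 6 (rotate(-2)): offset=4, physical=[A,B,e,D,E,F,G,H,I], logical=[E,F,G,H,I,A,B,e,D]
After op 7 (replace(2, 'k')): offset=4, physical=[A,B,e,D,E,F,k,H,I], logical=[E,F,k,H,I,A,B,e,D]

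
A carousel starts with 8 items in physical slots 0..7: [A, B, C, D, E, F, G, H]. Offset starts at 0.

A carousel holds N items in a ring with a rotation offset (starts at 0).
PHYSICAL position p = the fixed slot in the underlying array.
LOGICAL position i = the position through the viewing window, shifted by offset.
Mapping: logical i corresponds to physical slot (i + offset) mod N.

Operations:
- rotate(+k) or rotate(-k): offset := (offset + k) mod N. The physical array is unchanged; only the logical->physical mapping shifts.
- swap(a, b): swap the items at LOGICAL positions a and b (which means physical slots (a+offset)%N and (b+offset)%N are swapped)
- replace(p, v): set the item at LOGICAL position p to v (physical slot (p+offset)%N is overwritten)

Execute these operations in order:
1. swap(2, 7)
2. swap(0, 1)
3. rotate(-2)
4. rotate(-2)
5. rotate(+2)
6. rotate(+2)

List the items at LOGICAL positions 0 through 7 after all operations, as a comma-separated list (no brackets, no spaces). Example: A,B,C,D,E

Answer: B,A,H,D,E,F,G,C

Derivation:
After op 1 (swap(2, 7)): offset=0, physical=[A,B,H,D,E,F,G,C], logical=[A,B,H,D,E,F,G,C]
After op 2 (swap(0, 1)): offset=0, physical=[B,A,H,D,E,F,G,C], logical=[B,A,H,D,E,F,G,C]
After op 3 (rotate(-2)): offset=6, physical=[B,A,H,D,E,F,G,C], logical=[G,C,B,A,H,D,E,F]
After op 4 (rotate(-2)): offset=4, physical=[B,A,H,D,E,F,G,C], logical=[E,F,G,C,B,A,H,D]
After op 5 (rotate(+2)): offset=6, physical=[B,A,H,D,E,F,G,C], logical=[G,C,B,A,H,D,E,F]
After op 6 (rotate(+2)): offset=0, physical=[B,A,H,D,E,F,G,C], logical=[B,A,H,D,E,F,G,C]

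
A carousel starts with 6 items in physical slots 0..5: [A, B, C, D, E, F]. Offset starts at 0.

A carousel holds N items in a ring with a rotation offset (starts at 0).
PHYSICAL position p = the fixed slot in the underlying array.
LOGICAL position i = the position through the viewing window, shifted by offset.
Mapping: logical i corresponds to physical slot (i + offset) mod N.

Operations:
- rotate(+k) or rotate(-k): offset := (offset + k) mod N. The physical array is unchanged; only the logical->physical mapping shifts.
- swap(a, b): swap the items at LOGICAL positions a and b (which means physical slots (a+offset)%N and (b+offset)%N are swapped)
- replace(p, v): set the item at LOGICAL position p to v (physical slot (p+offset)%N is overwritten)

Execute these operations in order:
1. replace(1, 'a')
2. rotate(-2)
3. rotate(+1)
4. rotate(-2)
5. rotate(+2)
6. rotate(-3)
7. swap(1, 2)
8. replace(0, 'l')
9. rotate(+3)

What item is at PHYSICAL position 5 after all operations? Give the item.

After op 1 (replace(1, 'a')): offset=0, physical=[A,a,C,D,E,F], logical=[A,a,C,D,E,F]
After op 2 (rotate(-2)): offset=4, physical=[A,a,C,D,E,F], logical=[E,F,A,a,C,D]
After op 3 (rotate(+1)): offset=5, physical=[A,a,C,D,E,F], logical=[F,A,a,C,D,E]
After op 4 (rotate(-2)): offset=3, physical=[A,a,C,D,E,F], logical=[D,E,F,A,a,C]
After op 5 (rotate(+2)): offset=5, physical=[A,a,C,D,E,F], logical=[F,A,a,C,D,E]
After op 6 (rotate(-3)): offset=2, physical=[A,a,C,D,E,F], logical=[C,D,E,F,A,a]
After op 7 (swap(1, 2)): offset=2, physical=[A,a,C,E,D,F], logical=[C,E,D,F,A,a]
After op 8 (replace(0, 'l')): offset=2, physical=[A,a,l,E,D,F], logical=[l,E,D,F,A,a]
After op 9 (rotate(+3)): offset=5, physical=[A,a,l,E,D,F], logical=[F,A,a,l,E,D]

Answer: F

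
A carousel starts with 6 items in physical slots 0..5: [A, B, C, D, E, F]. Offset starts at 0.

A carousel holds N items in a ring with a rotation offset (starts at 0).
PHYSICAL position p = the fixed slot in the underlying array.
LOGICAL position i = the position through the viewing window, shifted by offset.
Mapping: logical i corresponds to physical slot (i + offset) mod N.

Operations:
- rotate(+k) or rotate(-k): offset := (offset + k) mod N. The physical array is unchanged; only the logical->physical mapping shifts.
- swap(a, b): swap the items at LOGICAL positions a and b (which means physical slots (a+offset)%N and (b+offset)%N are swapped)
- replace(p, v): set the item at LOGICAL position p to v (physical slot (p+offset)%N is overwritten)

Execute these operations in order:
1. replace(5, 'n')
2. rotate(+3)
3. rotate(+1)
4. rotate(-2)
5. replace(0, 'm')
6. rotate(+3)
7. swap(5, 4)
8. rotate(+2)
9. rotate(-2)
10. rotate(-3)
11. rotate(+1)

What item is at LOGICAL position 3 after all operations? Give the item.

Answer: A

Derivation:
After op 1 (replace(5, 'n')): offset=0, physical=[A,B,C,D,E,n], logical=[A,B,C,D,E,n]
After op 2 (rotate(+3)): offset=3, physical=[A,B,C,D,E,n], logical=[D,E,n,A,B,C]
After op 3 (rotate(+1)): offset=4, physical=[A,B,C,D,E,n], logical=[E,n,A,B,C,D]
After op 4 (rotate(-2)): offset=2, physical=[A,B,C,D,E,n], logical=[C,D,E,n,A,B]
After op 5 (replace(0, 'm')): offset=2, physical=[A,B,m,D,E,n], logical=[m,D,E,n,A,B]
After op 6 (rotate(+3)): offset=5, physical=[A,B,m,D,E,n], logical=[n,A,B,m,D,E]
After op 7 (swap(5, 4)): offset=5, physical=[A,B,m,E,D,n], logical=[n,A,B,m,E,D]
After op 8 (rotate(+2)): offset=1, physical=[A,B,m,E,D,n], logical=[B,m,E,D,n,A]
After op 9 (rotate(-2)): offset=5, physical=[A,B,m,E,D,n], logical=[n,A,B,m,E,D]
After op 10 (rotate(-3)): offset=2, physical=[A,B,m,E,D,n], logical=[m,E,D,n,A,B]
After op 11 (rotate(+1)): offset=3, physical=[A,B,m,E,D,n], logical=[E,D,n,A,B,m]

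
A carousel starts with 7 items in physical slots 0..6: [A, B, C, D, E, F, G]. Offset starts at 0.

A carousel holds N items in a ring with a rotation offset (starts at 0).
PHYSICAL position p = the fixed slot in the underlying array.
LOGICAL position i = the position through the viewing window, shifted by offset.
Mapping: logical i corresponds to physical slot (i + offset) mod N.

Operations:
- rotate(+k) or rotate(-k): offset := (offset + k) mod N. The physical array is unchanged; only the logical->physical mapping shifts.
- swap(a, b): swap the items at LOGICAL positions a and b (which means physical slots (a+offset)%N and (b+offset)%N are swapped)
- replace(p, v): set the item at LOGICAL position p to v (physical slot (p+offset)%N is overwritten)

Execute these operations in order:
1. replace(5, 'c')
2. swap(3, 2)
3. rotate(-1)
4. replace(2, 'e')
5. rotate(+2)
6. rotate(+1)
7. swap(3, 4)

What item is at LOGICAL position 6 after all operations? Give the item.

Answer: e

Derivation:
After op 1 (replace(5, 'c')): offset=0, physical=[A,B,C,D,E,c,G], logical=[A,B,C,D,E,c,G]
After op 2 (swap(3, 2)): offset=0, physical=[A,B,D,C,E,c,G], logical=[A,B,D,C,E,c,G]
After op 3 (rotate(-1)): offset=6, physical=[A,B,D,C,E,c,G], logical=[G,A,B,D,C,E,c]
After op 4 (replace(2, 'e')): offset=6, physical=[A,e,D,C,E,c,G], logical=[G,A,e,D,C,E,c]
After op 5 (rotate(+2)): offset=1, physical=[A,e,D,C,E,c,G], logical=[e,D,C,E,c,G,A]
After op 6 (rotate(+1)): offset=2, physical=[A,e,D,C,E,c,G], logical=[D,C,E,c,G,A,e]
After op 7 (swap(3, 4)): offset=2, physical=[A,e,D,C,E,G,c], logical=[D,C,E,G,c,A,e]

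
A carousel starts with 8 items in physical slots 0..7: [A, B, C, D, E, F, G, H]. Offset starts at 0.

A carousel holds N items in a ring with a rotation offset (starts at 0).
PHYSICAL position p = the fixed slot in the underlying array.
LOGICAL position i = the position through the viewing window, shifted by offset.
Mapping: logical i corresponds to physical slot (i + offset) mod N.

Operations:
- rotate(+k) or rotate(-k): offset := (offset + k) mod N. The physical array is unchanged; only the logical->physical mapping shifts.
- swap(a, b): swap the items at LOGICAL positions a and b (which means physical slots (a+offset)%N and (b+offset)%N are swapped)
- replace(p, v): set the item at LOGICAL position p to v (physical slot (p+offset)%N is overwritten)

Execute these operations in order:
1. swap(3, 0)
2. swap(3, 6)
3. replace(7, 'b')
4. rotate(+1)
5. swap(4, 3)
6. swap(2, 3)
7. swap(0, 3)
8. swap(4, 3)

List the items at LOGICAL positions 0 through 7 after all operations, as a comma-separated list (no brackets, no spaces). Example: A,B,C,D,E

After op 1 (swap(3, 0)): offset=0, physical=[D,B,C,A,E,F,G,H], logical=[D,B,C,A,E,F,G,H]
After op 2 (swap(3, 6)): offset=0, physical=[D,B,C,G,E,F,A,H], logical=[D,B,C,G,E,F,A,H]
After op 3 (replace(7, 'b')): offset=0, physical=[D,B,C,G,E,F,A,b], logical=[D,B,C,G,E,F,A,b]
After op 4 (rotate(+1)): offset=1, physical=[D,B,C,G,E,F,A,b], logical=[B,C,G,E,F,A,b,D]
After op 5 (swap(4, 3)): offset=1, physical=[D,B,C,G,F,E,A,b], logical=[B,C,G,F,E,A,b,D]
After op 6 (swap(2, 3)): offset=1, physical=[D,B,C,F,G,E,A,b], logical=[B,C,F,G,E,A,b,D]
After op 7 (swap(0, 3)): offset=1, physical=[D,G,C,F,B,E,A,b], logical=[G,C,F,B,E,A,b,D]
After op 8 (swap(4, 3)): offset=1, physical=[D,G,C,F,E,B,A,b], logical=[G,C,F,E,B,A,b,D]

Answer: G,C,F,E,B,A,b,D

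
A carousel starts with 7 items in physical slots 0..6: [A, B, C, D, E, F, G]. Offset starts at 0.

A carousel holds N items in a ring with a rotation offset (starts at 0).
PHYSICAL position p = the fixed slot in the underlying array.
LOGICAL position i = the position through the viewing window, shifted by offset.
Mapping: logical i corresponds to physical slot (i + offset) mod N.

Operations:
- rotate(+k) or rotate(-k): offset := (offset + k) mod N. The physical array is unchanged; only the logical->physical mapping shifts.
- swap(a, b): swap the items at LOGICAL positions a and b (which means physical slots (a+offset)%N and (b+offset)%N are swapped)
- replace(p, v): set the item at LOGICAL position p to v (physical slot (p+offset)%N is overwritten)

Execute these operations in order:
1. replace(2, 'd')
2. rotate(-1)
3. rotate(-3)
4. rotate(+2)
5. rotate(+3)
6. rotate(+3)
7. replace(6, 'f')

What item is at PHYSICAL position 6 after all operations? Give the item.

After op 1 (replace(2, 'd')): offset=0, physical=[A,B,d,D,E,F,G], logical=[A,B,d,D,E,F,G]
After op 2 (rotate(-1)): offset=6, physical=[A,B,d,D,E,F,G], logical=[G,A,B,d,D,E,F]
After op 3 (rotate(-3)): offset=3, physical=[A,B,d,D,E,F,G], logical=[D,E,F,G,A,B,d]
After op 4 (rotate(+2)): offset=5, physical=[A,B,d,D,E,F,G], logical=[F,G,A,B,d,D,E]
After op 5 (rotate(+3)): offset=1, physical=[A,B,d,D,E,F,G], logical=[B,d,D,E,F,G,A]
After op 6 (rotate(+3)): offset=4, physical=[A,B,d,D,E,F,G], logical=[E,F,G,A,B,d,D]
After op 7 (replace(6, 'f')): offset=4, physical=[A,B,d,f,E,F,G], logical=[E,F,G,A,B,d,f]

Answer: G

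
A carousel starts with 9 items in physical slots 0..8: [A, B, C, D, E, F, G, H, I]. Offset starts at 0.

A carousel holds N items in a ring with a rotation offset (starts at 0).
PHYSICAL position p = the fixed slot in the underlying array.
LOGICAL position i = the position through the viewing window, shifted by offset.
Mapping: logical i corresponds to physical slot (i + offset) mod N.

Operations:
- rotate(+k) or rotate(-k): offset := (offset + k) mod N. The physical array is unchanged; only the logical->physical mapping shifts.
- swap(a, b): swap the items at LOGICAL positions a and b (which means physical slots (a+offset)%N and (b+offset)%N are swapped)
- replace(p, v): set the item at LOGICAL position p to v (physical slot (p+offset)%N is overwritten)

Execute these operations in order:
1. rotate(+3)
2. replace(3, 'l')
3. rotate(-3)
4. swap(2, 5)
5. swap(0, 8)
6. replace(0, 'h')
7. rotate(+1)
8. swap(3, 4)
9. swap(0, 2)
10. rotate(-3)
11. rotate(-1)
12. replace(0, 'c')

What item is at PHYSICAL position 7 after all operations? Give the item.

Answer: H

Derivation:
After op 1 (rotate(+3)): offset=3, physical=[A,B,C,D,E,F,G,H,I], logical=[D,E,F,G,H,I,A,B,C]
After op 2 (replace(3, 'l')): offset=3, physical=[A,B,C,D,E,F,l,H,I], logical=[D,E,F,l,H,I,A,B,C]
After op 3 (rotate(-3)): offset=0, physical=[A,B,C,D,E,F,l,H,I], logical=[A,B,C,D,E,F,l,H,I]
After op 4 (swap(2, 5)): offset=0, physical=[A,B,F,D,E,C,l,H,I], logical=[A,B,F,D,E,C,l,H,I]
After op 5 (swap(0, 8)): offset=0, physical=[I,B,F,D,E,C,l,H,A], logical=[I,B,F,D,E,C,l,H,A]
After op 6 (replace(0, 'h')): offset=0, physical=[h,B,F,D,E,C,l,H,A], logical=[h,B,F,D,E,C,l,H,A]
After op 7 (rotate(+1)): offset=1, physical=[h,B,F,D,E,C,l,H,A], logical=[B,F,D,E,C,l,H,A,h]
After op 8 (swap(3, 4)): offset=1, physical=[h,B,F,D,C,E,l,H,A], logical=[B,F,D,C,E,l,H,A,h]
After op 9 (swap(0, 2)): offset=1, physical=[h,D,F,B,C,E,l,H,A], logical=[D,F,B,C,E,l,H,A,h]
After op 10 (rotate(-3)): offset=7, physical=[h,D,F,B,C,E,l,H,A], logical=[H,A,h,D,F,B,C,E,l]
After op 11 (rotate(-1)): offset=6, physical=[h,D,F,B,C,E,l,H,A], logical=[l,H,A,h,D,F,B,C,E]
After op 12 (replace(0, 'c')): offset=6, physical=[h,D,F,B,C,E,c,H,A], logical=[c,H,A,h,D,F,B,C,E]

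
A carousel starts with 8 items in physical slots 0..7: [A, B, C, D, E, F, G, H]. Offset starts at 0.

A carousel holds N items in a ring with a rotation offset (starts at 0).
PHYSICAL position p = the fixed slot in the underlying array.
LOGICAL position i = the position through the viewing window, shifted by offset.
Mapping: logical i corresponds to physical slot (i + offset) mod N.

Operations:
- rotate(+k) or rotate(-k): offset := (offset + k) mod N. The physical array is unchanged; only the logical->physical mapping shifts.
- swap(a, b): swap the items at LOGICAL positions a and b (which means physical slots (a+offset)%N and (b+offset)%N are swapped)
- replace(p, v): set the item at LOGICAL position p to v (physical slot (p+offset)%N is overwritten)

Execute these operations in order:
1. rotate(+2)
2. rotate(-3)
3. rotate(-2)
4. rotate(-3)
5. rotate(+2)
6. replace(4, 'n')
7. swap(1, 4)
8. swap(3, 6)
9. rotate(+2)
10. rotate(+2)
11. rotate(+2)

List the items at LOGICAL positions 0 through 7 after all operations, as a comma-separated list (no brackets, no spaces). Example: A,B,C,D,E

Answer: H,D,E,n,G,C,F,B

Derivation:
After op 1 (rotate(+2)): offset=2, physical=[A,B,C,D,E,F,G,H], logical=[C,D,E,F,G,H,A,B]
After op 2 (rotate(-3)): offset=7, physical=[A,B,C,D,E,F,G,H], logical=[H,A,B,C,D,E,F,G]
After op 3 (rotate(-2)): offset=5, physical=[A,B,C,D,E,F,G,H], logical=[F,G,H,A,B,C,D,E]
After op 4 (rotate(-3)): offset=2, physical=[A,B,C,D,E,F,G,H], logical=[C,D,E,F,G,H,A,B]
After op 5 (rotate(+2)): offset=4, physical=[A,B,C,D,E,F,G,H], logical=[E,F,G,H,A,B,C,D]
After op 6 (replace(4, 'n')): offset=4, physical=[n,B,C,D,E,F,G,H], logical=[E,F,G,H,n,B,C,D]
After op 7 (swap(1, 4)): offset=4, physical=[F,B,C,D,E,n,G,H], logical=[E,n,G,H,F,B,C,D]
After op 8 (swap(3, 6)): offset=4, physical=[F,B,H,D,E,n,G,C], logical=[E,n,G,C,F,B,H,D]
After op 9 (rotate(+2)): offset=6, physical=[F,B,H,D,E,n,G,C], logical=[G,C,F,B,H,D,E,n]
After op 10 (rotate(+2)): offset=0, physical=[F,B,H,D,E,n,G,C], logical=[F,B,H,D,E,n,G,C]
After op 11 (rotate(+2)): offset=2, physical=[F,B,H,D,E,n,G,C], logical=[H,D,E,n,G,C,F,B]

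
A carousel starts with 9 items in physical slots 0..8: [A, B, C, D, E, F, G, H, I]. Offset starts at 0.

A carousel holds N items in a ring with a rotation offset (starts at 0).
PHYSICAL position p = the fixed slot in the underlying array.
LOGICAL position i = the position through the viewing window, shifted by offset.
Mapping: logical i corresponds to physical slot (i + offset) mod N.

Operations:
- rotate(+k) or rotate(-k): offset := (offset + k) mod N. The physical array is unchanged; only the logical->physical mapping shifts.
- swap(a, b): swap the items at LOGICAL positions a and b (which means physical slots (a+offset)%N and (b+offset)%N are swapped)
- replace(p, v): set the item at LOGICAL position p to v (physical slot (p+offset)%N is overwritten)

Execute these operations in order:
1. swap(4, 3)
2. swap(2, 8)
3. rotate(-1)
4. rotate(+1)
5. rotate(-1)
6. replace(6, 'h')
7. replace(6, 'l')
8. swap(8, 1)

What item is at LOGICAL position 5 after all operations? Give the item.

Answer: D

Derivation:
After op 1 (swap(4, 3)): offset=0, physical=[A,B,C,E,D,F,G,H,I], logical=[A,B,C,E,D,F,G,H,I]
After op 2 (swap(2, 8)): offset=0, physical=[A,B,I,E,D,F,G,H,C], logical=[A,B,I,E,D,F,G,H,C]
After op 3 (rotate(-1)): offset=8, physical=[A,B,I,E,D,F,G,H,C], logical=[C,A,B,I,E,D,F,G,H]
After op 4 (rotate(+1)): offset=0, physical=[A,B,I,E,D,F,G,H,C], logical=[A,B,I,E,D,F,G,H,C]
After op 5 (rotate(-1)): offset=8, physical=[A,B,I,E,D,F,G,H,C], logical=[C,A,B,I,E,D,F,G,H]
After op 6 (replace(6, 'h')): offset=8, physical=[A,B,I,E,D,h,G,H,C], logical=[C,A,B,I,E,D,h,G,H]
After op 7 (replace(6, 'l')): offset=8, physical=[A,B,I,E,D,l,G,H,C], logical=[C,A,B,I,E,D,l,G,H]
After op 8 (swap(8, 1)): offset=8, physical=[H,B,I,E,D,l,G,A,C], logical=[C,H,B,I,E,D,l,G,A]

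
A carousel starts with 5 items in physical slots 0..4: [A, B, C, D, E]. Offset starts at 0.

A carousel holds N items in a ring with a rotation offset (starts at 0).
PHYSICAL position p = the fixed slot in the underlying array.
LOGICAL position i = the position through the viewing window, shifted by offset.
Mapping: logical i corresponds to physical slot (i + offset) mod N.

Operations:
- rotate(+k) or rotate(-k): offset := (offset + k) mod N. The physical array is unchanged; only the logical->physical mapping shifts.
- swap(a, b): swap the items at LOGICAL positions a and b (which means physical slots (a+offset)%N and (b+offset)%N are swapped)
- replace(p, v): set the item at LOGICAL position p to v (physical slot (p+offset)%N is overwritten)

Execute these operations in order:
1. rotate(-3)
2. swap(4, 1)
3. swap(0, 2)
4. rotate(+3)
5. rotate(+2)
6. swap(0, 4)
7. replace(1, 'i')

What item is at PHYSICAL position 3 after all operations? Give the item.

After op 1 (rotate(-3)): offset=2, physical=[A,B,C,D,E], logical=[C,D,E,A,B]
After op 2 (swap(4, 1)): offset=2, physical=[A,D,C,B,E], logical=[C,B,E,A,D]
After op 3 (swap(0, 2)): offset=2, physical=[A,D,E,B,C], logical=[E,B,C,A,D]
After op 4 (rotate(+3)): offset=0, physical=[A,D,E,B,C], logical=[A,D,E,B,C]
After op 5 (rotate(+2)): offset=2, physical=[A,D,E,B,C], logical=[E,B,C,A,D]
After op 6 (swap(0, 4)): offset=2, physical=[A,E,D,B,C], logical=[D,B,C,A,E]
After op 7 (replace(1, 'i')): offset=2, physical=[A,E,D,i,C], logical=[D,i,C,A,E]

Answer: i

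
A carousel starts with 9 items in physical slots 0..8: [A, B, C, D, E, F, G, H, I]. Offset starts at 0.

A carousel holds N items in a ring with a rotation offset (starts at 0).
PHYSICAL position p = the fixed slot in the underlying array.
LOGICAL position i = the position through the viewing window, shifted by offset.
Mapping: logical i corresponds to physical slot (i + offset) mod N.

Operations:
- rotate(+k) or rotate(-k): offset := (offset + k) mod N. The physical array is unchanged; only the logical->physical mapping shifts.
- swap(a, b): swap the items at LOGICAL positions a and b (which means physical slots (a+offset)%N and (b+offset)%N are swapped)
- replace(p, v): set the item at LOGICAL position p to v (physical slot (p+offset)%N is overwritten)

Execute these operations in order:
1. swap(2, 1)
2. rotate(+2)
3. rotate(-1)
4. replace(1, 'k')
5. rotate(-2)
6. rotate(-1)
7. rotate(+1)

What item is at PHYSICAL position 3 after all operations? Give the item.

Answer: D

Derivation:
After op 1 (swap(2, 1)): offset=0, physical=[A,C,B,D,E,F,G,H,I], logical=[A,C,B,D,E,F,G,H,I]
After op 2 (rotate(+2)): offset=2, physical=[A,C,B,D,E,F,G,H,I], logical=[B,D,E,F,G,H,I,A,C]
After op 3 (rotate(-1)): offset=1, physical=[A,C,B,D,E,F,G,H,I], logical=[C,B,D,E,F,G,H,I,A]
After op 4 (replace(1, 'k')): offset=1, physical=[A,C,k,D,E,F,G,H,I], logical=[C,k,D,E,F,G,H,I,A]
After op 5 (rotate(-2)): offset=8, physical=[A,C,k,D,E,F,G,H,I], logical=[I,A,C,k,D,E,F,G,H]
After op 6 (rotate(-1)): offset=7, physical=[A,C,k,D,E,F,G,H,I], logical=[H,I,A,C,k,D,E,F,G]
After op 7 (rotate(+1)): offset=8, physical=[A,C,k,D,E,F,G,H,I], logical=[I,A,C,k,D,E,F,G,H]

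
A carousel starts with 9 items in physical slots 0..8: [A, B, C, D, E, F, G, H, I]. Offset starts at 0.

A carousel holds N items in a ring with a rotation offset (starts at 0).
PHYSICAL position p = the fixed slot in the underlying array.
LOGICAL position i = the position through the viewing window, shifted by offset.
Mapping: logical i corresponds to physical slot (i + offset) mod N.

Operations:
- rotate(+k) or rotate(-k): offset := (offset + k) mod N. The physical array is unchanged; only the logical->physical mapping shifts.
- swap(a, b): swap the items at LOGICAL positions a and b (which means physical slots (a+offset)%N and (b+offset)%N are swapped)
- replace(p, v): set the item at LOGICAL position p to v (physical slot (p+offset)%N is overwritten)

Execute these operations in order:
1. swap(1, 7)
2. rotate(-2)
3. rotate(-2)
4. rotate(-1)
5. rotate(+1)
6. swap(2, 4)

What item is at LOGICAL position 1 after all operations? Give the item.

After op 1 (swap(1, 7)): offset=0, physical=[A,H,C,D,E,F,G,B,I], logical=[A,H,C,D,E,F,G,B,I]
After op 2 (rotate(-2)): offset=7, physical=[A,H,C,D,E,F,G,B,I], logical=[B,I,A,H,C,D,E,F,G]
After op 3 (rotate(-2)): offset=5, physical=[A,H,C,D,E,F,G,B,I], logical=[F,G,B,I,A,H,C,D,E]
After op 4 (rotate(-1)): offset=4, physical=[A,H,C,D,E,F,G,B,I], logical=[E,F,G,B,I,A,H,C,D]
After op 5 (rotate(+1)): offset=5, physical=[A,H,C,D,E,F,G,B,I], logical=[F,G,B,I,A,H,C,D,E]
After op 6 (swap(2, 4)): offset=5, physical=[B,H,C,D,E,F,G,A,I], logical=[F,G,A,I,B,H,C,D,E]

Answer: G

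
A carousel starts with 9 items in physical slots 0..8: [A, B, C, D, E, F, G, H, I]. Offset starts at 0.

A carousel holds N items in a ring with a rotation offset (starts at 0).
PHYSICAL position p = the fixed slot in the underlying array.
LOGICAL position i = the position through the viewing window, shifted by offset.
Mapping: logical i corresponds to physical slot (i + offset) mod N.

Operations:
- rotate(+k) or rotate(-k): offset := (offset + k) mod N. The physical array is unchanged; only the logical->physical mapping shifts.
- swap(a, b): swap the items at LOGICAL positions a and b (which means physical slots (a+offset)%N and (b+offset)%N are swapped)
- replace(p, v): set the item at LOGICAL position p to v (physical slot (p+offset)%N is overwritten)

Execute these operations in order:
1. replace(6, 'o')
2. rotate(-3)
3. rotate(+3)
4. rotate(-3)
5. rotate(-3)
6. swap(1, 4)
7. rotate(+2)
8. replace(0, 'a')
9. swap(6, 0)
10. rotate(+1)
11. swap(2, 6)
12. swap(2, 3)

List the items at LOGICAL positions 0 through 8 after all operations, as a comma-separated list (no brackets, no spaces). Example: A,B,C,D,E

Answer: o,E,A,D,B,a,I,H,C

Derivation:
After op 1 (replace(6, 'o')): offset=0, physical=[A,B,C,D,E,F,o,H,I], logical=[A,B,C,D,E,F,o,H,I]
After op 2 (rotate(-3)): offset=6, physical=[A,B,C,D,E,F,o,H,I], logical=[o,H,I,A,B,C,D,E,F]
After op 3 (rotate(+3)): offset=0, physical=[A,B,C,D,E,F,o,H,I], logical=[A,B,C,D,E,F,o,H,I]
After op 4 (rotate(-3)): offset=6, physical=[A,B,C,D,E,F,o,H,I], logical=[o,H,I,A,B,C,D,E,F]
After op 5 (rotate(-3)): offset=3, physical=[A,B,C,D,E,F,o,H,I], logical=[D,E,F,o,H,I,A,B,C]
After op 6 (swap(1, 4)): offset=3, physical=[A,B,C,D,H,F,o,E,I], logical=[D,H,F,o,E,I,A,B,C]
After op 7 (rotate(+2)): offset=5, physical=[A,B,C,D,H,F,o,E,I], logical=[F,o,E,I,A,B,C,D,H]
After op 8 (replace(0, 'a')): offset=5, physical=[A,B,C,D,H,a,o,E,I], logical=[a,o,E,I,A,B,C,D,H]
After op 9 (swap(6, 0)): offset=5, physical=[A,B,a,D,H,C,o,E,I], logical=[C,o,E,I,A,B,a,D,H]
After op 10 (rotate(+1)): offset=6, physical=[A,B,a,D,H,C,o,E,I], logical=[o,E,I,A,B,a,D,H,C]
After op 11 (swap(2, 6)): offset=6, physical=[A,B,a,I,H,C,o,E,D], logical=[o,E,D,A,B,a,I,H,C]
After op 12 (swap(2, 3)): offset=6, physical=[D,B,a,I,H,C,o,E,A], logical=[o,E,A,D,B,a,I,H,C]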